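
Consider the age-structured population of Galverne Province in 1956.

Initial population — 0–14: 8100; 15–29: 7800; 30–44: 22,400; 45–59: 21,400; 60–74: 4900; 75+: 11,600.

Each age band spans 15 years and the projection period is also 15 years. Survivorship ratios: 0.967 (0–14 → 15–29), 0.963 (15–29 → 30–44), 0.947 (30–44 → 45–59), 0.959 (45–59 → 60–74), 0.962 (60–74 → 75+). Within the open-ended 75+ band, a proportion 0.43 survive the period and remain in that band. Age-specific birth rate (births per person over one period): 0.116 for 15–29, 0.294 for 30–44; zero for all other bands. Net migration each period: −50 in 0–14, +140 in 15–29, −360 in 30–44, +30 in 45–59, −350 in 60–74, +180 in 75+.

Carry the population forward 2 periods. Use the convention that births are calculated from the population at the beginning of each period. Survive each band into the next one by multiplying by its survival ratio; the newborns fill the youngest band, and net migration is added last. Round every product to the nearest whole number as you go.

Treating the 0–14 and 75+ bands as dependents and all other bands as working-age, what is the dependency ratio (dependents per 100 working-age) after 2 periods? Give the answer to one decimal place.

64.6

Numbering the bands 1..6 from youngest to oldest:
After projecting period 1:
Births: 7800 × 0.116 = 905 ; 22400 × 0.294 = 6586 → 7491
Band 2: 8100 × 0.967 = 7833
Band 3: 7800 × 0.963 = 7511
Band 4: 22400 × 0.947 = 21213
Band 5: 21400 × 0.959 = 20523
Band 6: 4900 × 0.962 + 11600 × 0.43 = 4714 + 4988 = 9702
Net migration: Band 1 − 50 → 7441; Band 2 + 140 → 7973; Band 3 − 360 → 7151; Band 4 + 30 → 21243; Band 5 − 350 → 20173; Band 6 + 180 → 9882
Population now: 0–14=7441, 15–29=7973, 30–44=7151, 45–59=21243, 60–74=20173, 75+=9882
After projecting period 2:
Births: 7973 × 0.116 = 925 ; 7151 × 0.294 = 2102 → 3027
Band 2: 7441 × 0.967 = 7195
Band 3: 7973 × 0.963 = 7678
Band 4: 7151 × 0.947 = 6772
Band 5: 21243 × 0.959 = 20372
Band 6: 20173 × 0.962 + 9882 × 0.43 = 19406 + 4249 = 23655
Net migration: Band 1 − 50 → 2977; Band 2 + 140 → 7335; Band 3 − 360 → 7318; Band 4 + 30 → 6802; Band 5 − 350 → 20022; Band 6 + 180 → 23835
Population now: 0–14=2977, 15–29=7335, 30–44=7318, 45–59=6802, 60–74=20022, 75+=23835
Dependents (band 0–14 + band 75+) = 2977 + 23835 = 26812; working-age = 41477; ratio = 26812/41477 × 100 = 64.6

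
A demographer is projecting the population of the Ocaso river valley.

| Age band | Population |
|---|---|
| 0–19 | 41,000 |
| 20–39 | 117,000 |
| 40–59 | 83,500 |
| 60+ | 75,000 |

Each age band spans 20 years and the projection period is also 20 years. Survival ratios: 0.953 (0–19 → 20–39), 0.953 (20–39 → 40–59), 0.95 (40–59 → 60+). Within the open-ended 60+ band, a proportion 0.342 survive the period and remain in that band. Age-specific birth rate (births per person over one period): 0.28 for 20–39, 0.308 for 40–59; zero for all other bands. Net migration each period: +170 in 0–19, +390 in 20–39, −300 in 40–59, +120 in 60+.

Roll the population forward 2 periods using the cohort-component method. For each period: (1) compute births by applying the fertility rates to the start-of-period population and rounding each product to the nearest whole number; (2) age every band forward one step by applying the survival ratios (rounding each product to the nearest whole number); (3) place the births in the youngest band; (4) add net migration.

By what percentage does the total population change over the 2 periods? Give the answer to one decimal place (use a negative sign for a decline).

-11.3

Numbering the bands 1..4 from youngest to oldest:
Period 1.
Births: 117000 * 0.28 = 32760 ; 83500 * 0.308 = 25718 — total 58478
Band 2: 41000 * 0.953 = 39073
Band 3: 117000 * 0.953 = 111501
Band 4: 83500 * 0.95 + 75000 * 0.342 = 79325 + 25650 = 104975
Net migration: Band 1 + 170 → 58648; Band 2 + 390 → 39463; Band 3 − 300 → 111201; Band 4 + 120 → 105095
Giving 58648 / 39463 / 111201 / 105095.
Period 2.
Births: 39463 * 0.28 = 11050 ; 111201 * 0.308 = 34250 — total 45300
Band 2: 58648 * 0.953 = 55892
Band 3: 39463 * 0.953 = 37608
Band 4: 111201 * 0.95 + 105095 * 0.342 = 105641 + 35942 = 141583
Net migration: Band 1 + 170 → 45470; Band 2 + 390 → 56282; Band 3 − 300 → 37308; Band 4 + 120 → 141703
Giving 45470 / 56282 / 37308 / 141703.
Total: 316500 → 280763; change = -35737; percentage change = -11.3%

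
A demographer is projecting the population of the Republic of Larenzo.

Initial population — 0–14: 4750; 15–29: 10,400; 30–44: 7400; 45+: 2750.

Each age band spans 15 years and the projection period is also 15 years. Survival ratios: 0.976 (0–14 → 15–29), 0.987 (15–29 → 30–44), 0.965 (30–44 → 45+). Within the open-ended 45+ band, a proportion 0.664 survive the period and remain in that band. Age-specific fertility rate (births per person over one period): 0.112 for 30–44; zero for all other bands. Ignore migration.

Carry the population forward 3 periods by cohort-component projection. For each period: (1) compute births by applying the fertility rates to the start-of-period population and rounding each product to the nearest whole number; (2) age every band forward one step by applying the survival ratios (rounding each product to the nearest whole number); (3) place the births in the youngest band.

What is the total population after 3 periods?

17380

(Groups numbered youngest = 1 to oldest = 4.)
[period 1]
Births: 7400 * 0.112 = 829
Group 2: 4750 * 0.976 = 4636
Group 3: 10400 * 0.987 = 10265
Group 4: 7400 * 0.965 + 2750 * 0.664 = 7141 + 1826 = 8967
→ [829, 4636, 10265, 8967]
[period 2]
Births: 10265 * 0.112 = 1150
Group 2: 829 * 0.976 = 809
Group 3: 4636 * 0.987 = 4576
Group 4: 10265 * 0.965 + 8967 * 0.664 = 9906 + 5954 = 15860
→ [1150, 809, 4576, 15860]
[period 3]
Births: 4576 * 0.112 = 513
Group 2: 1150 * 0.976 = 1122
Group 3: 809 * 0.987 = 798
Group 4: 4576 * 0.965 + 15860 * 0.664 = 4416 + 10531 = 14947
→ [513, 1122, 798, 14947]
Total after period 3: 513 + 1122 + 798 + 14947 = 17380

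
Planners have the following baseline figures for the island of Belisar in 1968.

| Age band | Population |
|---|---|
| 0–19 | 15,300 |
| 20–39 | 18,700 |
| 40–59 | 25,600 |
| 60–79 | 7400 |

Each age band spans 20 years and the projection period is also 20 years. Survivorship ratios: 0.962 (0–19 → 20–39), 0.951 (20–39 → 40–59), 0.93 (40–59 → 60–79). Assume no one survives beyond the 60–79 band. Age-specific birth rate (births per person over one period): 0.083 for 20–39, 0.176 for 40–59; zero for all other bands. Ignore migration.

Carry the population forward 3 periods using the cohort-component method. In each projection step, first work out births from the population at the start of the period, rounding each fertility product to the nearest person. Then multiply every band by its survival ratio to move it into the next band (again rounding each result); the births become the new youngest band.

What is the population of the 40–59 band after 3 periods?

5542

Let group 1 be 0–19 through group 4 = 60–79.
Period 1:
Births: 18700 * 0.083 = 1552  |  25600 * 0.176 = 4506 → total 6058
Group 2: 15300 * 0.962 = 14719
Group 3: 18700 * 0.951 = 17784
Group 4: 25600 * 0.93 = 23808
Giving 6058 / 14719 / 17784 / 23808.
Period 2:
Births: 14719 * 0.083 = 1222  |  17784 * 0.176 = 3130 → total 4352
Group 2: 6058 * 0.962 = 5828
Group 3: 14719 * 0.951 = 13998
Group 4: 17784 * 0.93 = 16539
Giving 4352 / 5828 / 13998 / 16539.
Period 3:
Births: 5828 * 0.083 = 484  |  13998 * 0.176 = 2464 → total 2948
Group 2: 4352 * 0.962 = 4187
Group 3: 5828 * 0.951 = 5542
Group 4: 13998 * 0.93 = 13018
Giving 2948 / 4187 / 5542 / 13018.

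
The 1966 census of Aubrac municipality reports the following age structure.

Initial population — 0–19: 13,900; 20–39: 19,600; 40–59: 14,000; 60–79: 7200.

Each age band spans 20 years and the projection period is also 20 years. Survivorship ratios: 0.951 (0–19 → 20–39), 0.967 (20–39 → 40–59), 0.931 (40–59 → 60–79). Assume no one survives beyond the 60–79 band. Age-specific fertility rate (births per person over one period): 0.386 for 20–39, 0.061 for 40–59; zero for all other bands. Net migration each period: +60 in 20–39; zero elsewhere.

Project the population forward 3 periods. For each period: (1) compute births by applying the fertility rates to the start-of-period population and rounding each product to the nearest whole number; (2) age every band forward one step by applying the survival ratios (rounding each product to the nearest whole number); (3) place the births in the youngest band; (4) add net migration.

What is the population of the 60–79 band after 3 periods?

11955

(Bands numbered youngest = 1 to oldest = 4.)
After projecting period 1:
Births: 19600 * 0.386 = 7566, 14000 * 0.061 = 854 — total 8420
Band 2: 13900 * 0.951 = 13219
Band 3: 19600 * 0.967 = 18953
Band 4: 14000 * 0.931 = 13034
Net migration: Band 2 + 60 → 13279
Population now: 0–19=8420, 20–39=13279, 40–59=18953, 60–79=13034
After projecting period 2:
Births: 13279 * 0.386 = 5126, 18953 * 0.061 = 1156 — total 6282
Band 2: 8420 * 0.951 = 8007
Band 3: 13279 * 0.967 = 12841
Band 4: 18953 * 0.931 = 17645
Net migration: Band 2 + 60 → 8067
Population now: 0–19=6282, 20–39=8067, 40–59=12841, 60–79=17645
After projecting period 3:
Births: 8067 * 0.386 = 3114, 12841 * 0.061 = 783 — total 3897
Band 2: 6282 * 0.951 = 5974
Band 3: 8067 * 0.967 = 7801
Band 4: 12841 * 0.931 = 11955
Net migration: Band 2 + 60 → 6034
Population now: 0–19=3897, 20–39=6034, 40–59=7801, 60–79=11955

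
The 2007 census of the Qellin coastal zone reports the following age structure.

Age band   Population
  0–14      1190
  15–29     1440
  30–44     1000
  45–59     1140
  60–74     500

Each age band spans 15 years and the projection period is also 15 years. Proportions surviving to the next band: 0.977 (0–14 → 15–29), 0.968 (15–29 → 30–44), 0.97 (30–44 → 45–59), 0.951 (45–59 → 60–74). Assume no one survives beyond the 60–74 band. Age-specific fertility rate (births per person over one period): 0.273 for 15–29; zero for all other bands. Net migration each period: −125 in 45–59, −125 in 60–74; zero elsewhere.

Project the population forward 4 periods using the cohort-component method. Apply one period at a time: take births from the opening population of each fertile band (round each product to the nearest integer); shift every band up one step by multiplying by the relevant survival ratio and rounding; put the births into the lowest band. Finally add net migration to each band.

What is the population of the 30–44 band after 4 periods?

300

Let band 1 be 0–14 through band 5 = 60–74.
After projecting period 1:
Births: 1440 × 0.273 = 393
Band 2: 1190 × 0.977 = 1163
Band 3: 1440 × 0.968 = 1394
Band 4: 1000 × 0.97 = 970
Band 5: 1140 × 0.951 = 1084
Net migration: Band 4 − 125 → 845; Band 5 − 125 → 959
End of period: [393, 1163, 1394, 845, 959]
After projecting period 2:
Births: 1163 × 0.273 = 317
Band 2: 393 × 0.977 = 384
Band 3: 1163 × 0.968 = 1126
Band 4: 1394 × 0.97 = 1352
Band 5: 845 × 0.951 = 804
Net migration: Band 4 − 125 → 1227; Band 5 − 125 → 679
End of period: [317, 384, 1126, 1227, 679]
After projecting period 3:
Births: 384 × 0.273 = 105
Band 2: 317 × 0.977 = 310
Band 3: 384 × 0.968 = 372
Band 4: 1126 × 0.97 = 1092
Band 5: 1227 × 0.951 = 1167
Net migration: Band 4 − 125 → 967; Band 5 − 125 → 1042
End of period: [105, 310, 372, 967, 1042]
After projecting period 4:
Births: 310 × 0.273 = 85
Band 2: 105 × 0.977 = 103
Band 3: 310 × 0.968 = 300
Band 4: 372 × 0.97 = 361
Band 5: 967 × 0.951 = 920
Net migration: Band 4 − 125 → 236; Band 5 − 125 → 795
End of period: [85, 103, 300, 236, 795]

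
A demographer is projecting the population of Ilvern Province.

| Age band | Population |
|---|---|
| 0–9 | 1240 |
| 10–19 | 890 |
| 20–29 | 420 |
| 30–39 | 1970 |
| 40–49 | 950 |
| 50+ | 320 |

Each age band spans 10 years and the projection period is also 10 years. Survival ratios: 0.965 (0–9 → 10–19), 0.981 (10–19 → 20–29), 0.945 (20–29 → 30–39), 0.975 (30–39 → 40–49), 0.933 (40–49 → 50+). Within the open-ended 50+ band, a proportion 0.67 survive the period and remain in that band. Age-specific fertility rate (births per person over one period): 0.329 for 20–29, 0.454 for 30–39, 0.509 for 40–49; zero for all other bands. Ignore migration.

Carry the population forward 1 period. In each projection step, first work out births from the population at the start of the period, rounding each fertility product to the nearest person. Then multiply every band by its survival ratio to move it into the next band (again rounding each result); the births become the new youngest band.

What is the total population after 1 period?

Period 1.
Births: 420 × 0.329 = 138  |  1970 × 0.454 = 894  |  950 × 0.509 = 484 → total 1516
10–19: 1240 × 0.965 = 1197
20–29: 890 × 0.981 = 873
30–39: 420 × 0.945 = 397
40–49: 1970 × 0.975 = 1921
50+: 950 × 0.933 + 320 × 0.67 = 886 + 214 = 1100
End of period: [1516, 1197, 873, 397, 1921, 1100]
Total after period 1: 1516 + 1197 + 873 + 397 + 1921 + 1100 = 7004

7004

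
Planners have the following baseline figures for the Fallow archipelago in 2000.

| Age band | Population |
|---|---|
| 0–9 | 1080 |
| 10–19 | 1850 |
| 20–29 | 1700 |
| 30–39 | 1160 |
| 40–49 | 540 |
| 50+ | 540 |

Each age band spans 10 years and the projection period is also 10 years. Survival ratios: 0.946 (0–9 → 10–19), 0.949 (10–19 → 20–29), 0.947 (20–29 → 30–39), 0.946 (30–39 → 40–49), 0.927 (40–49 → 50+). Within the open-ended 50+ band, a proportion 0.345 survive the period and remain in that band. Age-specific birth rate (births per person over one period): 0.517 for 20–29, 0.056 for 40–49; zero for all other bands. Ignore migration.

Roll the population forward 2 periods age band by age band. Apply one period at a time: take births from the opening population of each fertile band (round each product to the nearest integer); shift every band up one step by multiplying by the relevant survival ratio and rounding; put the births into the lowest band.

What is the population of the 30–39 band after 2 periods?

Let band 1 be 0–9 through band 6 = 50+.
[period 1]
Births: 1700 × 0.517 = 879 ; 540 × 0.056 = 30 — total 909
Band 2: 1080 × 0.946 = 1022
Band 3: 1850 × 0.949 = 1756
Band 4: 1700 × 0.947 = 1610
Band 5: 1160 × 0.946 = 1097
Band 6: 540 × 0.927 + 540 × 0.345 = 501 + 186 = 687
Giving 909 / 1022 / 1756 / 1610 / 1097 / 687.
[period 2]
Births: 1756 × 0.517 = 908 ; 1097 × 0.056 = 61 — total 969
Band 2: 909 × 0.946 = 860
Band 3: 1022 × 0.949 = 970
Band 4: 1756 × 0.947 = 1663
Band 5: 1610 × 0.946 = 1523
Band 6: 1097 × 0.927 + 687 × 0.345 = 1017 + 237 = 1254
Giving 969 / 860 / 970 / 1663 / 1523 / 1254.

1663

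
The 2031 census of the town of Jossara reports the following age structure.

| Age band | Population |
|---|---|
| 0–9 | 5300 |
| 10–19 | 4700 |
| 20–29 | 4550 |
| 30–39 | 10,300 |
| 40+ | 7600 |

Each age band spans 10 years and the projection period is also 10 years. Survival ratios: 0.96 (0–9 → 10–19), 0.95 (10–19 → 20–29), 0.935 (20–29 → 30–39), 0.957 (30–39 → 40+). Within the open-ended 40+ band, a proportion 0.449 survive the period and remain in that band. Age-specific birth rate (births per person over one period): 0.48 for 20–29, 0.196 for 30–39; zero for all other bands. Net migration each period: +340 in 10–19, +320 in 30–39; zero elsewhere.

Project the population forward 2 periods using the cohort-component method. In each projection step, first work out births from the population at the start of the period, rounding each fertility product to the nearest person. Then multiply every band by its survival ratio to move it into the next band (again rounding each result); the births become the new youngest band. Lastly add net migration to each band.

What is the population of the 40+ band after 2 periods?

Call the groups 1 to 5, youngest first.
Period 1:
Births: 4550 × 0.48 = 2184 ; 10300 × 0.196 = 2019 → total 4203
Group 2: 5300 × 0.96 = 5088
Group 3: 4700 × 0.95 = 4465
Group 4: 4550 × 0.935 = 4254
Group 5: 10300 × 0.957 + 7600 × 0.449 = 9857 + 3412 = 13269
Net migration: Group 2 + 340 → 5428; Group 4 + 320 → 4574
Population now: 0–9=4203, 10–19=5428, 20–29=4465, 30–39=4574, 40+=13269
Period 2:
Births: 4465 × 0.48 = 2143 ; 4574 × 0.196 = 897 → total 3040
Group 2: 4203 × 0.96 = 4035
Group 3: 5428 × 0.95 = 5157
Group 4: 4465 × 0.935 = 4175
Group 5: 4574 × 0.957 + 13269 × 0.449 = 4377 + 5958 = 10335
Net migration: Group 2 + 340 → 4375; Group 4 + 320 → 4495
Population now: 0–9=3040, 10–19=4375, 20–29=5157, 30–39=4495, 40+=10335

10335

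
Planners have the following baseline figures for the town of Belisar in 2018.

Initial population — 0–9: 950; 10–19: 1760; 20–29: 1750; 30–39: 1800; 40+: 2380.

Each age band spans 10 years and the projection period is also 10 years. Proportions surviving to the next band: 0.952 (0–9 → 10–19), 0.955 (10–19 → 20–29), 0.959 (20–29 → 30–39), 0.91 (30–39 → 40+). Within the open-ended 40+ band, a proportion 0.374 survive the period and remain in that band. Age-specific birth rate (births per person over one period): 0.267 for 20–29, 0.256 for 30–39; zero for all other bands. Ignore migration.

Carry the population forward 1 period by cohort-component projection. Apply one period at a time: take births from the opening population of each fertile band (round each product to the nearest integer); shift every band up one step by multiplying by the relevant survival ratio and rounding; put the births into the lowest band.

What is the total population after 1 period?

Numbering the groups 1..5 from youngest to oldest:
[period 1]
Births: 1750 * 0.267 = 467 ; 1800 * 0.256 = 461 — total 928
Group 2: 950 * 0.952 = 904
Group 3: 1760 * 0.955 = 1681
Group 4: 1750 * 0.959 = 1678
Group 5: 1800 * 0.91 + 2380 * 0.374 = 1638 + 890 = 2528
Giving 928 / 904 / 1681 / 1678 / 2528.
Total after period 1: 928 + 904 + 1681 + 1678 + 2528 = 7719

7719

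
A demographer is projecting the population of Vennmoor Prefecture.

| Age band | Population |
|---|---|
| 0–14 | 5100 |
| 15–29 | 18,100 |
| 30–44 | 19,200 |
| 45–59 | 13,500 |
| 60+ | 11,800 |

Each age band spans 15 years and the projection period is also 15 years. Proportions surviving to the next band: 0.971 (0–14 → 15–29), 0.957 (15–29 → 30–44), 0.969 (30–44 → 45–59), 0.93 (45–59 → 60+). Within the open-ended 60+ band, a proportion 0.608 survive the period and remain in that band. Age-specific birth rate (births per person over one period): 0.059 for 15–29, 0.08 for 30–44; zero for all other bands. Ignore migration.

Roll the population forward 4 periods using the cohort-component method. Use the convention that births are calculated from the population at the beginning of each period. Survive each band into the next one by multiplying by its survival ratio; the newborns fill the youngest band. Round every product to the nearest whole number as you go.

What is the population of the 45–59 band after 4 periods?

2344

Call the bands 1 to 5, youngest first.
Period 1.
Births: 18100 × 0.059 = 1068 ; 19200 × 0.08 = 1536 — total 2604
Band 2: 5100 × 0.971 = 4952
Band 3: 18100 × 0.957 = 17322
Band 4: 19200 × 0.969 = 18605
Band 5: 13500 × 0.93 + 11800 × 0.608 = 12555 + 7174 = 19729
Population now: 0–14=2604, 15–29=4952, 30–44=17322, 45–59=18605, 60+=19729
Period 2.
Births: 4952 × 0.059 = 292 ; 17322 × 0.08 = 1386 — total 1678
Band 2: 2604 × 0.971 = 2528
Band 3: 4952 × 0.957 = 4739
Band 4: 17322 × 0.969 = 16785
Band 5: 18605 × 0.93 + 19729 × 0.608 = 17303 + 11995 = 29298
Population now: 0–14=1678, 15–29=2528, 30–44=4739, 45–59=16785, 60+=29298
Period 3.
Births: 2528 × 0.059 = 149 ; 4739 × 0.08 = 379 — total 528
Band 2: 1678 × 0.971 = 1629
Band 3: 2528 × 0.957 = 2419
Band 4: 4739 × 0.969 = 4592
Band 5: 16785 × 0.93 + 29298 × 0.608 = 15610 + 17813 = 33423
Population now: 0–14=528, 15–29=1629, 30–44=2419, 45–59=4592, 60+=33423
Period 4.
Births: 1629 × 0.059 = 96 ; 2419 × 0.08 = 194 — total 290
Band 2: 528 × 0.971 = 513
Band 3: 1629 × 0.957 = 1559
Band 4: 2419 × 0.969 = 2344
Band 5: 4592 × 0.93 + 33423 × 0.608 = 4271 + 20321 = 24592
Population now: 0–14=290, 15–29=513, 30–44=1559, 45–59=2344, 60+=24592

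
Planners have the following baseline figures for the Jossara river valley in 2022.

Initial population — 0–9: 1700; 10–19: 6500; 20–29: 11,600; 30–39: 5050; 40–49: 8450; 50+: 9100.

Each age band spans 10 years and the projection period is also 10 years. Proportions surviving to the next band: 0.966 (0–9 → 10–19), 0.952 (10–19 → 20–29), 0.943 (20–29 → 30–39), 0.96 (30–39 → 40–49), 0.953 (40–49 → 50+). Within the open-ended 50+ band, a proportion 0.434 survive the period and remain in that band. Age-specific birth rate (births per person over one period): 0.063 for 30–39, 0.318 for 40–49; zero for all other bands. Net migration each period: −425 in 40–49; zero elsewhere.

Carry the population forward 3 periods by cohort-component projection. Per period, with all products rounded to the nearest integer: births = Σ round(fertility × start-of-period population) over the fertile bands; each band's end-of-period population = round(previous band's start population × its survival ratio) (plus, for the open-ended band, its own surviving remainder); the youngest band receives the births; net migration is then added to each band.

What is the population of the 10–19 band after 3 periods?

2025

Numbering the bands 1..6 from youngest to oldest:
Period 1.
Births: 5050 × 0.063 = 318, 8450 × 0.318 = 2687 — total 3005
Band 2: 1700 × 0.966 = 1642
Band 3: 6500 × 0.952 = 6188
Band 4: 11600 × 0.943 = 10939
Band 5: 5050 × 0.96 = 4848
Band 6: 8450 × 0.953 + 9100 × 0.434 = 8053 + 3949 = 12002
Net migration: Band 5 − 425 → 4423
Giving 3005 / 1642 / 6188 / 10939 / 4423 / 12002.
Period 2.
Births: 10939 × 0.063 = 689, 4423 × 0.318 = 1407 — total 2096
Band 2: 3005 × 0.966 = 2903
Band 3: 1642 × 0.952 = 1563
Band 4: 6188 × 0.943 = 5835
Band 5: 10939 × 0.96 = 10501
Band 6: 4423 × 0.953 + 12002 × 0.434 = 4215 + 5209 = 9424
Net migration: Band 5 − 425 → 10076
Giving 2096 / 2903 / 1563 / 5835 / 10076 / 9424.
Period 3.
Births: 5835 × 0.063 = 368, 10076 × 0.318 = 3204 — total 3572
Band 2: 2096 × 0.966 = 2025
Band 3: 2903 × 0.952 = 2764
Band 4: 1563 × 0.943 = 1474
Band 5: 5835 × 0.96 = 5602
Band 6: 10076 × 0.953 + 9424 × 0.434 = 9602 + 4090 = 13692
Net migration: Band 5 − 425 → 5177
Giving 3572 / 2025 / 2764 / 1474 / 5177 / 13692.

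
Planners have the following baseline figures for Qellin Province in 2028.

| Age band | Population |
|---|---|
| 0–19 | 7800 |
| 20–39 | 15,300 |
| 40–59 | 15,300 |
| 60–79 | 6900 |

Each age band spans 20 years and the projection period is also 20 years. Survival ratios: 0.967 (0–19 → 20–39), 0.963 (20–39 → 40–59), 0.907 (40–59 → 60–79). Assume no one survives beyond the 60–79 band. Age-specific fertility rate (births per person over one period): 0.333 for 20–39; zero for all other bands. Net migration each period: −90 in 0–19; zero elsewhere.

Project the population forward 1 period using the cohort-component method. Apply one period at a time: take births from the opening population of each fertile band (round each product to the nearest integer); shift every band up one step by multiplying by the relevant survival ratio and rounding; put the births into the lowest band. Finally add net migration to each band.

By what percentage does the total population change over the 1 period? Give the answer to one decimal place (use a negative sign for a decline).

-9.1

Numbering the groups 1..4 from youngest to oldest:
[period 1]
Births: 15300 * 0.333 = 5095
Group 2: 7800 * 0.967 = 7543
Group 3: 15300 * 0.963 = 14734
Group 4: 15300 * 0.907 = 13877
Net migration: Group 1 − 90 → 5005
Giving 5005 / 7543 / 14734 / 13877.
Total: 45300 → 41159; change = -4141; percentage change = -9.1%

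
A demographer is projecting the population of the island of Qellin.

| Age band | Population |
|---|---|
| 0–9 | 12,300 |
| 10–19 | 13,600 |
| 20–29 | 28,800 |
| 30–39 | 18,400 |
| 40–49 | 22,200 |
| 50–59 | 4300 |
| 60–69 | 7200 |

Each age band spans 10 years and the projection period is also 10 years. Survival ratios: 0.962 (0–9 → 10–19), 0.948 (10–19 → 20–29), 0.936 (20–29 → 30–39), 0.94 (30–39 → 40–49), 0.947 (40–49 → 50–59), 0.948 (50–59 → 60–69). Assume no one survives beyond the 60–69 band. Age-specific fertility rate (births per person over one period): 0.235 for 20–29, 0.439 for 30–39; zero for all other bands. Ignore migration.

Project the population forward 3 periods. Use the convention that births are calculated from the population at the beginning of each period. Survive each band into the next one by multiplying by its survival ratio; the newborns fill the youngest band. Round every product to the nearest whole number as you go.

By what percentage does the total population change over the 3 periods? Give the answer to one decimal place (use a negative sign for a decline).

-9.0

Numbering the bands 1..7 from youngest to oldest:
After projecting period 1:
Births: 28800 × 0.235 = 6768 ; 18400 × 0.439 = 8078 → total 14846
Band 2: 12300 × 0.962 = 11833
Band 3: 13600 × 0.948 = 12893
Band 4: 28800 × 0.936 = 26957
Band 5: 18400 × 0.94 = 17296
Band 6: 22200 × 0.947 = 21023
Band 7: 4300 × 0.948 = 4076
End of period: [14846, 11833, 12893, 26957, 17296, 21023, 4076]
After projecting period 2:
Births: 12893 × 0.235 = 3030 ; 26957 × 0.439 = 11834 → total 14864
Band 2: 14846 × 0.962 = 14282
Band 3: 11833 × 0.948 = 11218
Band 4: 12893 × 0.936 = 12068
Band 5: 26957 × 0.94 = 25340
Band 6: 17296 × 0.947 = 16379
Band 7: 21023 × 0.948 = 19930
End of period: [14864, 14282, 11218, 12068, 25340, 16379, 19930]
After projecting period 3:
Births: 11218 × 0.235 = 2636 ; 12068 × 0.439 = 5298 → total 7934
Band 2: 14864 × 0.962 = 14299
Band 3: 14282 × 0.948 = 13539
Band 4: 11218 × 0.936 = 10500
Band 5: 12068 × 0.94 = 11344
Band 6: 25340 × 0.947 = 23997
Band 7: 16379 × 0.948 = 15527
End of period: [7934, 14299, 13539, 10500, 11344, 23997, 15527]
Total: 106800 → 97140; change = -9660; percentage change = -9.0%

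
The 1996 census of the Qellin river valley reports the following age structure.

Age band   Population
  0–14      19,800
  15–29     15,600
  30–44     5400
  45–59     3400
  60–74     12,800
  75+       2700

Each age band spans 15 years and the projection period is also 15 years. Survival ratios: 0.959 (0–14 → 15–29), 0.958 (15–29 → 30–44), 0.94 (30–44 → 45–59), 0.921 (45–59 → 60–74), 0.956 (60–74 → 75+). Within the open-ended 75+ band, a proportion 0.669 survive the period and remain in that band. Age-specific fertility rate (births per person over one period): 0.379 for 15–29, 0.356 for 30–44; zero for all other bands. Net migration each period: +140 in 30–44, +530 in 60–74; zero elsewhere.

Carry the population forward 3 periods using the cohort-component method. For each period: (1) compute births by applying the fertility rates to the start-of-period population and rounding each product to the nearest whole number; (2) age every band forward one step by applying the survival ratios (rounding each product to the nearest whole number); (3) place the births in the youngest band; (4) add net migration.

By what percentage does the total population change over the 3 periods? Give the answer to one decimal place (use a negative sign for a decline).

22.6

— Period 1 —
Births: 15600 × 0.379 = 5912, 5400 × 0.356 = 1922 → total 7834
15–29: 19800 × 0.959 = 18988
30–44: 15600 × 0.958 = 14945
45–59: 5400 × 0.94 = 5076
60–74: 3400 × 0.921 = 3131
75+: 12800 × 0.956 + 2700 × 0.669 = 12237 + 1806 = 14043
Net migration: 30–44 + 140 → 15085; 60–74 + 530 → 3661
Giving 7834 / 18988 / 15085 / 5076 / 3661 / 14043.
— Period 2 —
Births: 18988 × 0.379 = 7196, 15085 × 0.356 = 5370 → total 12566
15–29: 7834 × 0.959 = 7513
30–44: 18988 × 0.958 = 18191
45–59: 15085 × 0.94 = 14180
60–74: 5076 × 0.921 = 4675
75+: 3661 × 0.956 + 14043 × 0.669 = 3500 + 9395 = 12895
Net migration: 30–44 + 140 → 18331; 60–74 + 530 → 5205
Giving 12566 / 7513 / 18331 / 14180 / 5205 / 12895.
— Period 3 —
Births: 7513 × 0.379 = 2847, 18331 × 0.356 = 6526 → total 9373
15–29: 12566 × 0.959 = 12051
30–44: 7513 × 0.958 = 7197
45–59: 18331 × 0.94 = 17231
60–74: 14180 × 0.921 = 13060
75+: 5205 × 0.956 + 12895 × 0.669 = 4976 + 8627 = 13603
Net migration: 30–44 + 140 → 7337; 60–74 + 530 → 13590
Giving 9373 / 12051 / 7337 / 17231 / 13590 / 13603.
Total: 59700 → 73185; change = 13485; percentage change = 22.6%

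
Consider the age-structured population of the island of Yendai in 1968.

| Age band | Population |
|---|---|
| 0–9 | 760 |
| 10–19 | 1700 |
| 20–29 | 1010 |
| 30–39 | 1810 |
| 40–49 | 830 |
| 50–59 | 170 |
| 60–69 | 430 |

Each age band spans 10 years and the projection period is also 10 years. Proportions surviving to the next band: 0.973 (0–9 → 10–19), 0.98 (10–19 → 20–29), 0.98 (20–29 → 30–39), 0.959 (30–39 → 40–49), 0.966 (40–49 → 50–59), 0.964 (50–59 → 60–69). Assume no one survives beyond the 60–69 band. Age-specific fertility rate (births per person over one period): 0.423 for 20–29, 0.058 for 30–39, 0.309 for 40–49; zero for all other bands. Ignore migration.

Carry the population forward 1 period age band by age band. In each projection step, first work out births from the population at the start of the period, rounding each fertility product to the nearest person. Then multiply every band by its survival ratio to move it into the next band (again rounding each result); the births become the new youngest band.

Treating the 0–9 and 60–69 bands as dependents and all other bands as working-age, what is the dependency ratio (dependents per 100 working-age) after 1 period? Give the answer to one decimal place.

16.0

Call the bands 1 to 7, youngest first.
Period 1:
Births: 1010 * 0.423 = 427  |  1810 * 0.058 = 105  |  830 * 0.309 = 256 ⇒ total 788
Band 2: 760 * 0.973 = 739
Band 3: 1700 * 0.98 = 1666
Band 4: 1010 * 0.98 = 990
Band 5: 1810 * 0.959 = 1736
Band 6: 830 * 0.966 = 802
Band 7: 170 * 0.964 = 164
Giving 788 / 739 / 1666 / 990 / 1736 / 802 / 164.
Dependents (band 0–9 + band 60–69) = 788 + 164 = 952; working-age = 5933; ratio = 952/5933 × 100 = 16.0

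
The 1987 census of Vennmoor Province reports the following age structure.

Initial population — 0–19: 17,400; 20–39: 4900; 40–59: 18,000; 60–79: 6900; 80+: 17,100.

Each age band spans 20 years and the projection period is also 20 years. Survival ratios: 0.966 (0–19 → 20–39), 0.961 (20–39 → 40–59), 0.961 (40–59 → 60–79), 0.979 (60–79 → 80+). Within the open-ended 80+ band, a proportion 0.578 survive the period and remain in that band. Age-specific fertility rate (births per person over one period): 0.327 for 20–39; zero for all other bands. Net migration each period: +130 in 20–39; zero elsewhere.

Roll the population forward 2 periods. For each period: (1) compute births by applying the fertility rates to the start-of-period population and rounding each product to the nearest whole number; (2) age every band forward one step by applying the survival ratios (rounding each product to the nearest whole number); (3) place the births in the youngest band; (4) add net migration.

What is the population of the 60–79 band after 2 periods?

Call the groups 1 to 5, youngest first.
After projecting period 1:
Births: 4900 × 0.327 = 1602
Group 2: 17400 × 0.966 = 16808
Group 3: 4900 × 0.961 = 4709
Group 4: 18000 × 0.961 = 17298
Group 5: 6900 × 0.979 + 17100 × 0.578 = 6755 + 9884 = 16639
Net migration: Group 2 + 130 → 16938
End of period: [1602, 16938, 4709, 17298, 16639]
After projecting period 2:
Births: 16938 × 0.327 = 5539
Group 2: 1602 × 0.966 = 1548
Group 3: 16938 × 0.961 = 16277
Group 4: 4709 × 0.961 = 4525
Group 5: 17298 × 0.979 + 16639 × 0.578 = 16935 + 9617 = 26552
Net migration: Group 2 + 130 → 1678
End of period: [5539, 1678, 16277, 4525, 26552]

4525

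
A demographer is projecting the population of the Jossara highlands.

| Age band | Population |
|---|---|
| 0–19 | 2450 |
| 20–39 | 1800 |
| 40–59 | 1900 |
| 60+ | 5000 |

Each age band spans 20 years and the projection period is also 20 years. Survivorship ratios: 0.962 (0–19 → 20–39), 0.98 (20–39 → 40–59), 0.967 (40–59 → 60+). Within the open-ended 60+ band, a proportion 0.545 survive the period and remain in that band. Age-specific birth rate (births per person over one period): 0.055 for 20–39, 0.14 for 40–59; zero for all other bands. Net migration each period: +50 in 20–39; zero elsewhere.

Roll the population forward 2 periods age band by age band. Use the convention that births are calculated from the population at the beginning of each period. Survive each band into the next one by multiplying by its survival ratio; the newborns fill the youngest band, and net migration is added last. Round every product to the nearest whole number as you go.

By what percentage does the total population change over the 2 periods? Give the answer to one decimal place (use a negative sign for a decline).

-34.3

(Groups numbered youngest = 1 to oldest = 4.)
Period 1:
Births: 1800 × 0.055 = 99  |  1900 × 0.14 = 266 → 365
Group 2: 2450 × 0.962 = 2357
Group 3: 1800 × 0.98 = 1764
Group 4: 1900 × 0.967 + 5000 × 0.545 = 1837 + 2725 = 4562
Net migration: Group 2 + 50 → 2407
Population now: 0–19=365, 20–39=2407, 40–59=1764, 60+=4562
Period 2:
Births: 2407 × 0.055 = 132  |  1764 × 0.14 = 247 → 379
Group 2: 365 × 0.962 = 351
Group 3: 2407 × 0.98 = 2359
Group 4: 1764 × 0.967 + 4562 × 0.545 = 1706 + 2486 = 4192
Net migration: Group 2 + 50 → 401
Population now: 0–19=379, 20–39=401, 40–59=2359, 60+=4192
Total: 11150 → 7331; change = -3819; percentage change = -34.3%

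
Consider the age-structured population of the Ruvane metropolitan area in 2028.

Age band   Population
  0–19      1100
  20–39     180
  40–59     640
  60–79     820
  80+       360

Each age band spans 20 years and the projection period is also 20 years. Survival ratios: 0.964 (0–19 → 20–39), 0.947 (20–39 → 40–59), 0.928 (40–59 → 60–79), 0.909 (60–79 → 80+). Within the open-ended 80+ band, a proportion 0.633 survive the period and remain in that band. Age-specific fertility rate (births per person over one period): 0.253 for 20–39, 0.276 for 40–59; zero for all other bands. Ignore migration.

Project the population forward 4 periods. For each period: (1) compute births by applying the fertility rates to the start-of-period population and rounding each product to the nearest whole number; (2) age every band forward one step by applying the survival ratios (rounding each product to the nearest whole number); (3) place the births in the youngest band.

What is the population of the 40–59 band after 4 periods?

— Period 1 —
Births: 180 * 0.253 = 46 ; 640 * 0.276 = 177 → 223
20–39: 1100 * 0.964 = 1060
40–59: 180 * 0.947 = 170
60–79: 640 * 0.928 = 594
80+: 820 * 0.909 + 360 * 0.633 = 745 + 228 = 973
→ [223, 1060, 170, 594, 973]
— Period 2 —
Births: 1060 * 0.253 = 268 ; 170 * 0.276 = 47 → 315
20–39: 223 * 0.964 = 215
40–59: 1060 * 0.947 = 1004
60–79: 170 * 0.928 = 158
80+: 594 * 0.909 + 973 * 0.633 = 540 + 616 = 1156
→ [315, 215, 1004, 158, 1156]
— Period 3 —
Births: 215 * 0.253 = 54 ; 1004 * 0.276 = 277 → 331
20–39: 315 * 0.964 = 304
40–59: 215 * 0.947 = 204
60–79: 1004 * 0.928 = 932
80+: 158 * 0.909 + 1156 * 0.633 = 144 + 732 = 876
→ [331, 304, 204, 932, 876]
— Period 4 —
Births: 304 * 0.253 = 77 ; 204 * 0.276 = 56 → 133
20–39: 331 * 0.964 = 319
40–59: 304 * 0.947 = 288
60–79: 204 * 0.928 = 189
80+: 932 * 0.909 + 876 * 0.633 = 847 + 555 = 1402
→ [133, 319, 288, 189, 1402]

288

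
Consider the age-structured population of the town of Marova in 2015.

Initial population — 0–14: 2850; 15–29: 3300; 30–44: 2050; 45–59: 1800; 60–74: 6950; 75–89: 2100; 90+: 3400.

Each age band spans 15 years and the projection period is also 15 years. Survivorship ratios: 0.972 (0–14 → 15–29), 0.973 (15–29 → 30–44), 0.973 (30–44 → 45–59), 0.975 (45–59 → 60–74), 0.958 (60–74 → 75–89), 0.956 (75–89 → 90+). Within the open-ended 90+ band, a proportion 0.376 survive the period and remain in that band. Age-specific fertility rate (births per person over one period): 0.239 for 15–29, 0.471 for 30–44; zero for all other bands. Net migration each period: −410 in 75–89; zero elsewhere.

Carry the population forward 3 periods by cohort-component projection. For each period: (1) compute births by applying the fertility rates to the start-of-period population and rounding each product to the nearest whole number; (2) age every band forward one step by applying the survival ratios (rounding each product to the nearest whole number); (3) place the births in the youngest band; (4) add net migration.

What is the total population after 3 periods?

Period 1:
Births: 3300 × 0.239 = 789  |  2050 × 0.471 = 966 — total 1755
15–29: 2850 × 0.972 = 2770
30–44: 3300 × 0.973 = 3211
45–59: 2050 × 0.973 = 1995
60–74: 1800 × 0.975 = 1755
75–89: 6950 × 0.958 = 6658
90+: 2100 × 0.956 + 3400 × 0.376 = 2008 + 1278 = 3286
Net migration: 75–89 − 410 → 6248
End of period: [1755, 2770, 3211, 1995, 1755, 6248, 3286]
Period 2:
Births: 2770 × 0.239 = 662  |  3211 × 0.471 = 1512 — total 2174
15–29: 1755 × 0.972 = 1706
30–44: 2770 × 0.973 = 2695
45–59: 3211 × 0.973 = 3124
60–74: 1995 × 0.975 = 1945
75–89: 1755 × 0.958 = 1681
90+: 6248 × 0.956 + 3286 × 0.376 = 5973 + 1236 = 7209
Net migration: 75–89 − 410 → 1271
End of period: [2174, 1706, 2695, 3124, 1945, 1271, 7209]
Period 3:
Births: 1706 × 0.239 = 408  |  2695 × 0.471 = 1269 — total 1677
15–29: 2174 × 0.972 = 2113
30–44: 1706 × 0.973 = 1660
45–59: 2695 × 0.973 = 2622
60–74: 3124 × 0.975 = 3046
75–89: 1945 × 0.958 = 1863
90+: 1271 × 0.956 + 7209 × 0.376 = 1215 + 2711 = 3926
Net migration: 75–89 − 410 → 1453
End of period: [1677, 2113, 1660, 2622, 3046, 1453, 3926]
Total after period 3: 1677 + 2113 + 1660 + 2622 + 3046 + 1453 + 3926 = 16497

16497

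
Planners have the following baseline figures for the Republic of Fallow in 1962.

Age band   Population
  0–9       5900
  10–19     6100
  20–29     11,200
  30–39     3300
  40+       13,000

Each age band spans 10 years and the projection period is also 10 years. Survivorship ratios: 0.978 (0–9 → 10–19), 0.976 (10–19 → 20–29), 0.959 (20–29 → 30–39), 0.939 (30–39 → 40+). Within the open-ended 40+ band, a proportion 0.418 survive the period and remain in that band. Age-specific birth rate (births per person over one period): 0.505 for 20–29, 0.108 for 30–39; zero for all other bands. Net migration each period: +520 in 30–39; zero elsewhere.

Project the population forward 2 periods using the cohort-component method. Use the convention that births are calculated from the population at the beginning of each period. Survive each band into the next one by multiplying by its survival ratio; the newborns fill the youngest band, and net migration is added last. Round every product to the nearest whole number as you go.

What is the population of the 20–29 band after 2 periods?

5632

Numbering the groups 1..5 from youngest to oldest:
[period 1]
Births: 11200 × 0.505 = 5656, 3300 × 0.108 = 356 ⇒ total 6012
Group 2: 5900 × 0.978 = 5770
Group 3: 6100 × 0.976 = 5954
Group 4: 11200 × 0.959 = 10741
Group 5: 3300 × 0.939 + 13000 × 0.418 = 3099 + 5434 = 8533
Net migration: Group 4 + 520 → 11261
Giving 6012 / 5770 / 5954 / 11261 / 8533.
[period 2]
Births: 5954 × 0.505 = 3007, 11261 × 0.108 = 1216 ⇒ total 4223
Group 2: 6012 × 0.978 = 5880
Group 3: 5770 × 0.976 = 5632
Group 4: 5954 × 0.959 = 5710
Group 5: 11261 × 0.939 + 8533 × 0.418 = 10574 + 3567 = 14141
Net migration: Group 4 + 520 → 6230
Giving 4223 / 5880 / 5632 / 6230 / 14141.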